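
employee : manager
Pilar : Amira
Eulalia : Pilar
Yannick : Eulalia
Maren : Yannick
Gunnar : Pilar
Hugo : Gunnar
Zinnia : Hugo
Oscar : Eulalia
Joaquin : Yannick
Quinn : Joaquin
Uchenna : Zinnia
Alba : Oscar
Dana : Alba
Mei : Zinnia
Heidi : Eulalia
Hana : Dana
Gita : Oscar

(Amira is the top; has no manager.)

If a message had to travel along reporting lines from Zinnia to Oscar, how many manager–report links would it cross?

Zinnia is 3 levels below Pilar, and Oscar is 2 levels below Pilar (their lowest common manager). The shortest path runs up from Zinnia to Pilar and back down to Oscar: 3 + 2 = 5 links.

5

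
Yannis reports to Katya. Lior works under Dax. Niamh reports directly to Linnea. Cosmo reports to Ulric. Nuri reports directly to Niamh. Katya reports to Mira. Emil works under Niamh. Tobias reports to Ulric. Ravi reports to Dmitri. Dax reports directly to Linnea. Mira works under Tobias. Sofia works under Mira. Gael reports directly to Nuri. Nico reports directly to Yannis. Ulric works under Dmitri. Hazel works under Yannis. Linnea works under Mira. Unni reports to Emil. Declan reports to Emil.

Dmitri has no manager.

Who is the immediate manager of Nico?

Yannis

Nico reports directly to Yannis.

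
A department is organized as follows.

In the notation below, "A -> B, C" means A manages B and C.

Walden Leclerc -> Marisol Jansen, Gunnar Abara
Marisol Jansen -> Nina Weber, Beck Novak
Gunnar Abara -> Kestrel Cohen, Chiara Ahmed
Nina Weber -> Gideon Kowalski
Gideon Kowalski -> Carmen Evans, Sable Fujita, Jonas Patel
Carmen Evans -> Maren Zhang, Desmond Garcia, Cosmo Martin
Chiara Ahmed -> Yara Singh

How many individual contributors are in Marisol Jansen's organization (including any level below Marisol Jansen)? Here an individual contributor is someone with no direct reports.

The people in Marisol Jansen's organization with no one reporting to them are Beck Novak, Jonas Patel, Sable Fujita, Cosmo Martin, Desmond Garcia, Maren Zhang. That is 6.

6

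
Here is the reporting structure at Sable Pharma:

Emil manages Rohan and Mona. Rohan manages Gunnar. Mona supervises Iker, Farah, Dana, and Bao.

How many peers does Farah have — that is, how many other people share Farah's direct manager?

3

Farah reports to Mona. Mona's other direct reports are Iker, Bao, Dana — 3 peers.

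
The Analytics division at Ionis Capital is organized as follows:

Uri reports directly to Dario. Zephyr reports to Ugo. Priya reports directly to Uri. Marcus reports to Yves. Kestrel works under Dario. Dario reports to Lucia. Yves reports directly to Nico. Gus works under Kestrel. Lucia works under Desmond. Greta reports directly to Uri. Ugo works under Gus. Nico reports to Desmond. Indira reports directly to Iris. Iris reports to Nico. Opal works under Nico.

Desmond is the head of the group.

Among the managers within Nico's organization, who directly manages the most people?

Nico

Direct-report counts within Nico's organization: Nico has 3; Yves has 1; Iris has 1. The largest is 3, held by Nico.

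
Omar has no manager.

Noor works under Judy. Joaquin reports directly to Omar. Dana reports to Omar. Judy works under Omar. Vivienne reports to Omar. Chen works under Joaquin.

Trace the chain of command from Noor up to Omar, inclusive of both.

Noor -> Judy -> Omar

Noor reports to Judy. Judy reports to Omar. Omar is at the top.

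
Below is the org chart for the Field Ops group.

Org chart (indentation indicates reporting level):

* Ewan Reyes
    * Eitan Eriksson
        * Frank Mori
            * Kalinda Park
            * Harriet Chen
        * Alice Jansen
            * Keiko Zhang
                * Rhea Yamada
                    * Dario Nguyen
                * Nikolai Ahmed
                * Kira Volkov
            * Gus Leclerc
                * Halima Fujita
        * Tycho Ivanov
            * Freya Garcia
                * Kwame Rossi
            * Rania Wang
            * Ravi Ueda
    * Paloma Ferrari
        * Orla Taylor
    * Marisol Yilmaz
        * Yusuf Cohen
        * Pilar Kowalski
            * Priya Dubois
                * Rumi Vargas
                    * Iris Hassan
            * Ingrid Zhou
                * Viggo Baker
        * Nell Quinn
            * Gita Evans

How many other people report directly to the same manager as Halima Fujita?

Halima Fujita reports to Gus Leclerc, and Gus Leclerc has no other direct reports. Halima Fujita has 0 peers.

0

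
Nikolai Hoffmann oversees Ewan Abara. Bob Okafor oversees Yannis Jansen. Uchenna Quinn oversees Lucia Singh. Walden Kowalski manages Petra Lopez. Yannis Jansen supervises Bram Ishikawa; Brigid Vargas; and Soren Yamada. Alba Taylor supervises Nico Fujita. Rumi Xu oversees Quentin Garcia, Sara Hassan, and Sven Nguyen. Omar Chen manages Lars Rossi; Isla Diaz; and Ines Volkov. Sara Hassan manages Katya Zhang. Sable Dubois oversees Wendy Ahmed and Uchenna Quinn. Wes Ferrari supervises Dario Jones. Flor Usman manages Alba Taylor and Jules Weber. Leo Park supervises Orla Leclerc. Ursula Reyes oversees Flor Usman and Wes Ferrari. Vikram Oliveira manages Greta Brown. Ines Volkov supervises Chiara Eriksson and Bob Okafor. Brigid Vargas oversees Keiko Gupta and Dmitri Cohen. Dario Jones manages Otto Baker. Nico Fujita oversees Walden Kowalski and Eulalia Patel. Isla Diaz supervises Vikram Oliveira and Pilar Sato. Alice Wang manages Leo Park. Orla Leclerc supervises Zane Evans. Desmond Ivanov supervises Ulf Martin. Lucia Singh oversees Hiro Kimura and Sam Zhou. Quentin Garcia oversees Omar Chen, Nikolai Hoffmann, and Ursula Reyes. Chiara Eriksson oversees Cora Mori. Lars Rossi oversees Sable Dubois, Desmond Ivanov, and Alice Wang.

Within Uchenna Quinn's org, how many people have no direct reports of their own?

2

The people in Uchenna Quinn's organization with no one reporting to them are Sam Zhou, Hiro Kimura. That is 2.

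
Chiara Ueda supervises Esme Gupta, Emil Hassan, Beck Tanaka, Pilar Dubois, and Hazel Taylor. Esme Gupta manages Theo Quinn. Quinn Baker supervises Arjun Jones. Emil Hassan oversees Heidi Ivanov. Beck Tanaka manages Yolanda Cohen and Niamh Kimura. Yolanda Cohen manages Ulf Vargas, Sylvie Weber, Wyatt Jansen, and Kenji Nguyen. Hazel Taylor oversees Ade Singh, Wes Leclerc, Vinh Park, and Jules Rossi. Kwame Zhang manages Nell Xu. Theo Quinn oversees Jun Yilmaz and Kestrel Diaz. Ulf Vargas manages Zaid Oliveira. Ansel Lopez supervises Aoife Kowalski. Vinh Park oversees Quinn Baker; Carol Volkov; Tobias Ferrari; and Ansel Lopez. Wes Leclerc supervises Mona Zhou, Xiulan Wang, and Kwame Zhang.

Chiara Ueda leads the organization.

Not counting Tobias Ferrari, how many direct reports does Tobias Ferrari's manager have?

3

Tobias Ferrari reports to Vinh Park. Vinh Park's other direct reports are Quinn Baker, Carol Volkov, Ansel Lopez — 3 peers.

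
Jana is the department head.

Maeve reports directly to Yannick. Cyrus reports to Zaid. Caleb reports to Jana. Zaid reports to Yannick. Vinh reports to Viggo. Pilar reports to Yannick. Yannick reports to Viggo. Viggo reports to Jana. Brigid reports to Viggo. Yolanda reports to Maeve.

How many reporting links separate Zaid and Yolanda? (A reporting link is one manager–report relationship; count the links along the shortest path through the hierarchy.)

3

Zaid is 1 level below Yannick, and Yolanda is 2 levels below Yannick (their lowest common manager). The shortest path runs up from Zaid to Yannick and back down to Yolanda: 1 + 2 = 3 links.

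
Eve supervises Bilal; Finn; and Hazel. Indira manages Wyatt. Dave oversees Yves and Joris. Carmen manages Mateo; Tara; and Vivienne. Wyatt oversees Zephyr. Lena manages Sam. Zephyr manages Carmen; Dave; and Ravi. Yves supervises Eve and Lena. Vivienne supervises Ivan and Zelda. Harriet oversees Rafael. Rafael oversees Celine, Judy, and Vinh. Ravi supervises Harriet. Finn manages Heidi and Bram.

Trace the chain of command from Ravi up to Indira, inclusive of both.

Ravi reports to Zephyr. Zephyr reports to Wyatt. Wyatt reports to Indira. Indira is at the top.

Ravi -> Zephyr -> Wyatt -> Indira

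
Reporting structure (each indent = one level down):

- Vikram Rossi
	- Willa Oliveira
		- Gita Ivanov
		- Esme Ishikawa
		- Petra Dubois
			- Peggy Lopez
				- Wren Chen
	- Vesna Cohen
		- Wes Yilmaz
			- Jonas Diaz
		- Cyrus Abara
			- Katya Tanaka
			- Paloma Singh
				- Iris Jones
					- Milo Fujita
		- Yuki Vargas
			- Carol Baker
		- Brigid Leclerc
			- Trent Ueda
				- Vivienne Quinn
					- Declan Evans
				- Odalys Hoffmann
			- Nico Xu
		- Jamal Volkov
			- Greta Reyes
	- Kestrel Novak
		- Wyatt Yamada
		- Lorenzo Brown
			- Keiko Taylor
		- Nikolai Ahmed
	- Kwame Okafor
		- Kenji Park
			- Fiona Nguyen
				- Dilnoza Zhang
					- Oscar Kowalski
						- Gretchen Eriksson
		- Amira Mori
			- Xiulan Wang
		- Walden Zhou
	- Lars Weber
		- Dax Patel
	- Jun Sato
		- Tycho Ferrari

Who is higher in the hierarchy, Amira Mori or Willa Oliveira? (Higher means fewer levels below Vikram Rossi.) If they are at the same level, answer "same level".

Amira Mori is 2 levels below Vikram Rossi; Willa Oliveira is 1. Willa Oliveira is higher.

Willa Oliveira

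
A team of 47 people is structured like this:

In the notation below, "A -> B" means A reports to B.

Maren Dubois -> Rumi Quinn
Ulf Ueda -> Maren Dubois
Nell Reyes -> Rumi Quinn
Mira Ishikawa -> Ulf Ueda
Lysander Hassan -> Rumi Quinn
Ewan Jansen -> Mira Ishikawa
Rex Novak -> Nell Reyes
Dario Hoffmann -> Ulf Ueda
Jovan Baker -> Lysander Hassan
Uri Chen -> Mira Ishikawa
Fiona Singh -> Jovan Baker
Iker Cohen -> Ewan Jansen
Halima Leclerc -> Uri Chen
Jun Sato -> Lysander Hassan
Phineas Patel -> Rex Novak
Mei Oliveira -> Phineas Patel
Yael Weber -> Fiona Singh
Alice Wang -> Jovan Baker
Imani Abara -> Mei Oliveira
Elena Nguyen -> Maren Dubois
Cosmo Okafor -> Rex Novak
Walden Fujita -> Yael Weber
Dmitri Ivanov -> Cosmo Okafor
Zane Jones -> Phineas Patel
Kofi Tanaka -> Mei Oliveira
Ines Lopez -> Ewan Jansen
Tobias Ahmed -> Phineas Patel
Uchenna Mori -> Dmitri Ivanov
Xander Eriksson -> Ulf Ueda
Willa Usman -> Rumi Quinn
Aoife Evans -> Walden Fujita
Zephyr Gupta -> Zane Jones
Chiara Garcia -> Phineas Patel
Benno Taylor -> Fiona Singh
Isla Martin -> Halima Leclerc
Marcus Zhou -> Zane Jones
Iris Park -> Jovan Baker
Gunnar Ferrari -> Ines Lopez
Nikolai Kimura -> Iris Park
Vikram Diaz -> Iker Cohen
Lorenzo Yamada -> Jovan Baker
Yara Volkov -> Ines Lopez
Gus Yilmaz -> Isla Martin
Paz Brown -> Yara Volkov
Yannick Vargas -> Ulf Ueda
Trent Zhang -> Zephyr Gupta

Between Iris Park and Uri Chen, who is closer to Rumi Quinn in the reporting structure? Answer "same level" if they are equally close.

Iris Park is 3 levels below Rumi Quinn; Uri Chen is 4. Iris Park is higher.

Iris Park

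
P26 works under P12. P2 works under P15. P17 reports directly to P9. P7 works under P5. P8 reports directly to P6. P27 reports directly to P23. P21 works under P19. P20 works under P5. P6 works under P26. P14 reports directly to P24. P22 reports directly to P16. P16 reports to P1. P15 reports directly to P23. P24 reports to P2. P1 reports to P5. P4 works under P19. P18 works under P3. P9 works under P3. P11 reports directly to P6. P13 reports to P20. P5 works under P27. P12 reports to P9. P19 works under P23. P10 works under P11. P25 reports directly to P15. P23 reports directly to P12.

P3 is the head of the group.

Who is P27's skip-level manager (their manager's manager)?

P27 reports to P23, and P23 reports to P12. So P27's skip-level manager is P12.

P12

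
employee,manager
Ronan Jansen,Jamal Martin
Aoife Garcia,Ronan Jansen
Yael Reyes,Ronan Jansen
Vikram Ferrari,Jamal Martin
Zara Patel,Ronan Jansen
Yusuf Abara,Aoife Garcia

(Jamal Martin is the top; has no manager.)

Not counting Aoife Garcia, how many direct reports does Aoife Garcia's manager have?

Aoife Garcia reports to Ronan Jansen. Ronan Jansen's other direct reports are Yael Reyes, Zara Patel — 2 peers.

2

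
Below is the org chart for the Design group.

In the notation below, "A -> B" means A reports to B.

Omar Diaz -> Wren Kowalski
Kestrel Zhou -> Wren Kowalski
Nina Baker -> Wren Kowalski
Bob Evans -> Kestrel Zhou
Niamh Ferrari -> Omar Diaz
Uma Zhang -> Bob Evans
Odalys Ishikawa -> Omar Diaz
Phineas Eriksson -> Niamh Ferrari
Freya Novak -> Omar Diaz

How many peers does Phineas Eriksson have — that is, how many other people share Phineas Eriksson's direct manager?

Phineas Eriksson reports to Niamh Ferrari, and Niamh Ferrari has no other direct reports. Phineas Eriksson has 0 peers.

0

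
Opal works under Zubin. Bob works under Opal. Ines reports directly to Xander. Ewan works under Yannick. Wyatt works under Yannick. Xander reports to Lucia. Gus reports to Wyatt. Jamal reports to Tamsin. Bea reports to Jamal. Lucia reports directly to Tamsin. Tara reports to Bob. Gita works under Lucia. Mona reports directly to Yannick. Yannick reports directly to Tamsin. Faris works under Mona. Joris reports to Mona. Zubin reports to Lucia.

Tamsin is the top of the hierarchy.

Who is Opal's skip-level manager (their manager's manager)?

Lucia

Opal reports to Zubin, and Zubin reports to Lucia. So Opal's skip-level manager is Lucia.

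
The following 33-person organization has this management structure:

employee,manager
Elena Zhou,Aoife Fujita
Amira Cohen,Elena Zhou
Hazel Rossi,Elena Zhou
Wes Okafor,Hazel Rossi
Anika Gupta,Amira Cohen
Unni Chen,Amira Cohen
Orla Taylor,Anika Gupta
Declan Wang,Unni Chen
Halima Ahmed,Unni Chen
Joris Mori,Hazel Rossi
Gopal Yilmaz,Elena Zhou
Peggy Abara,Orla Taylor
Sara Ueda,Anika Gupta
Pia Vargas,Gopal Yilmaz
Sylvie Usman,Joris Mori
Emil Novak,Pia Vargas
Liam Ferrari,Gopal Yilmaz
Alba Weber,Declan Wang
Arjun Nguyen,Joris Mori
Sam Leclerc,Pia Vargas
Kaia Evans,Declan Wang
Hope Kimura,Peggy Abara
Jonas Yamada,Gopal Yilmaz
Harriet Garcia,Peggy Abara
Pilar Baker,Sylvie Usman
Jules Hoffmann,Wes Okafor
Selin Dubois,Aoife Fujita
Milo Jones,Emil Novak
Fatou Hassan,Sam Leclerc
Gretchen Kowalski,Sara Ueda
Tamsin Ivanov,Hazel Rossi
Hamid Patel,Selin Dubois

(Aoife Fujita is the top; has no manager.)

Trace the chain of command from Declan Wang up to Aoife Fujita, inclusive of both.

Declan Wang reports to Unni Chen. Unni Chen reports to Amira Cohen. Amira Cohen reports to Elena Zhou. Elena Zhou reports to Aoife Fujita. Aoife Fujita is at the top.

Declan Wang -> Unni Chen -> Amira Cohen -> Elena Zhou -> Aoife Fujita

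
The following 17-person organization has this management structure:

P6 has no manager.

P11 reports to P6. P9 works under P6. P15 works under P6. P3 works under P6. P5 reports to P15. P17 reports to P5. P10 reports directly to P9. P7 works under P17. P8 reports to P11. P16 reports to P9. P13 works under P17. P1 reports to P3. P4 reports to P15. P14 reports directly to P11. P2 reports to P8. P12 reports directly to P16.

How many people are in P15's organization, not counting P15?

P15 directly manages P5, P4. Under P5: P17, P13, P7 (3). P4 has no reports. So P15's organization is 2 direct reports plus everyone under them: 4 + 1 = 5.

5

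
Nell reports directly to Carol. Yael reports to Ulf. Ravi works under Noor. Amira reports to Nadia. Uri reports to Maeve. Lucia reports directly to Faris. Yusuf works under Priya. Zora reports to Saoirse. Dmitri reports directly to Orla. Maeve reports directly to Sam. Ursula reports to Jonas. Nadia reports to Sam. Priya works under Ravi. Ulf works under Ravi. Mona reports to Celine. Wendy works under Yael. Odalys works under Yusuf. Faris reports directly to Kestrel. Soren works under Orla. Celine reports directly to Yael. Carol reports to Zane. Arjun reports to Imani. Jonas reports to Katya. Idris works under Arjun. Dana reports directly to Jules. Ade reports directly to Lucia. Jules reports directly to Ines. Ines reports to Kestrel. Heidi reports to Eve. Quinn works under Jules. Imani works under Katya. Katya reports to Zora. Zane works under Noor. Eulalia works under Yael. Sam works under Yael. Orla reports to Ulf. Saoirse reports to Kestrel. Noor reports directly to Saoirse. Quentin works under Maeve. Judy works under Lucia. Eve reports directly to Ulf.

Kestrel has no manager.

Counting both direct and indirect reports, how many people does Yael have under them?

Yael directly manages Celine, Sam, Wendy, Eulalia. Under Celine: Mona (1). Under Sam: Nadia, Amira, Maeve, Quentin, Uri (5). Wendy has no reports. Eulalia has no reports. So Yael's organization is 4 direct reports plus everyone under them: 2 + 6 + 1 + 1 = 10.

10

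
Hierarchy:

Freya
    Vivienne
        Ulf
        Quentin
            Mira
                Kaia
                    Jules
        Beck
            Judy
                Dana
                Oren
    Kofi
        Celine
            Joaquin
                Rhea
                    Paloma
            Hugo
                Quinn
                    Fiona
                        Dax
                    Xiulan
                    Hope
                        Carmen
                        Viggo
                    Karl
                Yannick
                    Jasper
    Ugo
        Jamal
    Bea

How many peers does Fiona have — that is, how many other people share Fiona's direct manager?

3

Fiona reports to Quinn. Quinn's other direct reports are Xiulan, Hope, Karl — 3 peers.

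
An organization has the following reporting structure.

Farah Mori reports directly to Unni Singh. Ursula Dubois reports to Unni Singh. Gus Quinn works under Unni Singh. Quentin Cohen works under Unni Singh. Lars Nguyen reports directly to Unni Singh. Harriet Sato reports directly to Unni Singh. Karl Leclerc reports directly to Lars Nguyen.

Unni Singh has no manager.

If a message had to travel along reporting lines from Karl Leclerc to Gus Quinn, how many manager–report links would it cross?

3

Karl Leclerc is 2 levels below Unni Singh, and Gus Quinn is 1 level below Unni Singh (their lowest common manager). The shortest path runs up from Karl Leclerc to Unni Singh and back down to Gus Quinn: 2 + 1 = 3 links.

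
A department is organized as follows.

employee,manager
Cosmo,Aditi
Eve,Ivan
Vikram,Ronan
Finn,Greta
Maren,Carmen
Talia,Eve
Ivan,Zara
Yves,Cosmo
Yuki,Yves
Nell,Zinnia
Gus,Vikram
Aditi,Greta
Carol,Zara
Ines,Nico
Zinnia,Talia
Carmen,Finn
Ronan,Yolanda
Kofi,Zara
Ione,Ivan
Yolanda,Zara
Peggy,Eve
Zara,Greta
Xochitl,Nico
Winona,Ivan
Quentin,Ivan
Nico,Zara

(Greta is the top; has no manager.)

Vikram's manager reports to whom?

Vikram reports to Ronan, and Ronan reports to Yolanda. So Vikram's skip-level manager is Yolanda.

Yolanda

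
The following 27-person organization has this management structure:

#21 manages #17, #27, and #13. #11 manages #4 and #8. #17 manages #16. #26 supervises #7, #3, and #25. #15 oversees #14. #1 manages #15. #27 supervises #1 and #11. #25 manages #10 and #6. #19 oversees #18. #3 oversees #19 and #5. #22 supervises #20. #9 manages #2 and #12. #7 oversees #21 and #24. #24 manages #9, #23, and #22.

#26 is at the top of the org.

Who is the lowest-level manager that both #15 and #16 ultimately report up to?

#21

#15's chain of managers is #1, #27, #21, #7, #26. #16's chain of managers is #17, #21, #7, #26. The first manager that appears in both chains is #21.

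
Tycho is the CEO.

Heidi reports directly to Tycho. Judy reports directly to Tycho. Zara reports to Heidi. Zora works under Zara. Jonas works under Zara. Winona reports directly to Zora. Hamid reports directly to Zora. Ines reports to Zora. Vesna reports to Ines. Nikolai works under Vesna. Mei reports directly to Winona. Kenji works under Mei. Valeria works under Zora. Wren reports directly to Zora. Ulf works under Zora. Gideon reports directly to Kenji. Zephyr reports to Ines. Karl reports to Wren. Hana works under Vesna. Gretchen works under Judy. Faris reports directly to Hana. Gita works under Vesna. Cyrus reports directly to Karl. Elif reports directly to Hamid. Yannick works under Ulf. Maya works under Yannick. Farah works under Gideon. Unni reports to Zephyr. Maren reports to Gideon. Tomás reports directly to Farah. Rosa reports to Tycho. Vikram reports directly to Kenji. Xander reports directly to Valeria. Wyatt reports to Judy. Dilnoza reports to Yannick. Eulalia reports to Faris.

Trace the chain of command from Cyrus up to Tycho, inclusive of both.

Cyrus -> Karl -> Wren -> Zora -> Zara -> Heidi -> Tycho

Cyrus reports to Karl. Karl reports to Wren. Wren reports to Zora. Zora reports to Zara. Zara reports to Heidi. Heidi reports to Tycho. Tycho is at the top.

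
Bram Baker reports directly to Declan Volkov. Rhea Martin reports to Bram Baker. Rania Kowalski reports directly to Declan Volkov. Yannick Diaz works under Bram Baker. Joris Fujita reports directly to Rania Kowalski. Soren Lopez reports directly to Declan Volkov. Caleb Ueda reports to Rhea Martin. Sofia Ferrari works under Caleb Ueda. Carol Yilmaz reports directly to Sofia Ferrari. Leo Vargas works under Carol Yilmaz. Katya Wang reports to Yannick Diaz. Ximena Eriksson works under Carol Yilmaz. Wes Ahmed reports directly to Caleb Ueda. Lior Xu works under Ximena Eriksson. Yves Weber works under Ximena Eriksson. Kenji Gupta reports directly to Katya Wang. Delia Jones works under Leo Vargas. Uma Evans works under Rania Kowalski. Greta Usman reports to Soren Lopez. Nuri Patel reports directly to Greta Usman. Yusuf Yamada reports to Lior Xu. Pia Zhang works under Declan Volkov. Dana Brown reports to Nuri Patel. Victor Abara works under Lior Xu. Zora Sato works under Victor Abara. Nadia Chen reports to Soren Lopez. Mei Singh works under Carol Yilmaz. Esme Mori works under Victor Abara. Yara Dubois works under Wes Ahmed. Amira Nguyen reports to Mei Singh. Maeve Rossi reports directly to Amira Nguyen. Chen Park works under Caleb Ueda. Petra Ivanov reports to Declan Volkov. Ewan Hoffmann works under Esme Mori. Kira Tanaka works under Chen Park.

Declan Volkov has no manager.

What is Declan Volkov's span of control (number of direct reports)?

5

Declan Volkov directly manages Bram Baker, Rania Kowalski, Soren Lopez, Pia Zhang, Petra Ivanov. That is 5 direct reports.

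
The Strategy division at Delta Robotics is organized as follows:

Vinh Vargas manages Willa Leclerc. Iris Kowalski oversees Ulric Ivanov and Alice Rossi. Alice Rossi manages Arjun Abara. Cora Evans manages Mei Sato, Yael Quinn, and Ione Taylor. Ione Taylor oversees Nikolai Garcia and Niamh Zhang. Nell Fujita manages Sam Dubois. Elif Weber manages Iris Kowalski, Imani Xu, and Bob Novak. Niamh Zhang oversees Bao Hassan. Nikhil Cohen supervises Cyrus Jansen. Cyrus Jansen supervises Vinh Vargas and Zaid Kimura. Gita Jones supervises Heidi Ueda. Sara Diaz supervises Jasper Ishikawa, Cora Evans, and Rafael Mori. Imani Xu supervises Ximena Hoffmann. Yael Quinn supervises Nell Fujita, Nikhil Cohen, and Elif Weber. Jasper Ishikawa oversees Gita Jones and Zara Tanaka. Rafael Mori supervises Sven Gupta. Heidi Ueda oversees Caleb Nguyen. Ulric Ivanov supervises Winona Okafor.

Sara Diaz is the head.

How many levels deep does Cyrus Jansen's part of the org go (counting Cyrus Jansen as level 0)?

The longest chain under Cyrus Jansen runs Cyrus Jansen → Vinh Vargas → Willa Leclerc, which is 2 levels below Cyrus Jansen.

2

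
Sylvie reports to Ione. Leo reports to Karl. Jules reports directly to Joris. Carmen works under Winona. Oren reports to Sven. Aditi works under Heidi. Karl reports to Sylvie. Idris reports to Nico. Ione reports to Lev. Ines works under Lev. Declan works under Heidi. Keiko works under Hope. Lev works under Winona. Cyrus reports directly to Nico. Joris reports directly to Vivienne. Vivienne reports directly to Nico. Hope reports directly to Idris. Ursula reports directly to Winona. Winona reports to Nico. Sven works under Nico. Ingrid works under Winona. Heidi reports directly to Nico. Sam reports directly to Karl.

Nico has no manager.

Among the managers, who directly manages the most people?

Direct-report counts: Nico has 6; Sven has 1; Heidi has 2; Idris has 1; Hope has 1; Vivienne has 1; Joris has 1; Winona has 4; Lev has 2; Ione has 1; Sylvie has 1; Karl has 2. The largest is 6, held by Nico.

Nico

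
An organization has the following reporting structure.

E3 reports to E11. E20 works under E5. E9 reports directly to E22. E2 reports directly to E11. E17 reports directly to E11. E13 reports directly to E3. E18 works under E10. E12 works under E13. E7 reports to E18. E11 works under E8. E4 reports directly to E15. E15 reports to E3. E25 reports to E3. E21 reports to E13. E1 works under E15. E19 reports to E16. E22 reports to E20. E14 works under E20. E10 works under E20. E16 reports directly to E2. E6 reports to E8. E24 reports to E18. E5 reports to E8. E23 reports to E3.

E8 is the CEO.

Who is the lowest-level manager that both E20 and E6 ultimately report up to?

E20's chain of managers is E5, E8. E6's chain of managers is E8. The first manager that appears in both chains is E8.

E8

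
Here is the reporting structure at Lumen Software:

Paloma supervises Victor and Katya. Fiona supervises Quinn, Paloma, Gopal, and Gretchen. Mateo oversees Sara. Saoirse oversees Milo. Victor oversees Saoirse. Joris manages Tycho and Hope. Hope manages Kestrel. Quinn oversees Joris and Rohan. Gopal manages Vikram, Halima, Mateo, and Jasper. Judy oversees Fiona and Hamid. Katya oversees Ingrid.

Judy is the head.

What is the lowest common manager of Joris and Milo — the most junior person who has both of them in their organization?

Joris's chain of managers is Quinn, Fiona, Judy. Milo's chain of managers is Saoirse, Victor, Paloma, Fiona, Judy. The first manager that appears in both chains is Fiona.

Fiona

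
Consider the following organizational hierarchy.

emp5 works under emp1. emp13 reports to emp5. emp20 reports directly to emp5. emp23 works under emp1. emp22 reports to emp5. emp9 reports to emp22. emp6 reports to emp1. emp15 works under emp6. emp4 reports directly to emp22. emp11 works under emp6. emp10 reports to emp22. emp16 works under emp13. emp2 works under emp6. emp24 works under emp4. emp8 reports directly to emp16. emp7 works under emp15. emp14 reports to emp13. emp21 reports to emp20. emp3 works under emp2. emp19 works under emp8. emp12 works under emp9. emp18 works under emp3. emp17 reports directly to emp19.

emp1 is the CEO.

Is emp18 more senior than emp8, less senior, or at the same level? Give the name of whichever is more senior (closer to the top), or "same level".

same level

Both emp18 and emp8 are 4 levels below emp1.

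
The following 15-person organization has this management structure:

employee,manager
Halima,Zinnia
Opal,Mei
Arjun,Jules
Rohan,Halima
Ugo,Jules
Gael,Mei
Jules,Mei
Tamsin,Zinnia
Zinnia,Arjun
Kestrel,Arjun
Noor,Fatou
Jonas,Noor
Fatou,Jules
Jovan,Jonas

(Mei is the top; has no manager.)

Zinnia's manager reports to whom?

Zinnia reports to Arjun, and Arjun reports to Jules. So Zinnia's skip-level manager is Jules.

Jules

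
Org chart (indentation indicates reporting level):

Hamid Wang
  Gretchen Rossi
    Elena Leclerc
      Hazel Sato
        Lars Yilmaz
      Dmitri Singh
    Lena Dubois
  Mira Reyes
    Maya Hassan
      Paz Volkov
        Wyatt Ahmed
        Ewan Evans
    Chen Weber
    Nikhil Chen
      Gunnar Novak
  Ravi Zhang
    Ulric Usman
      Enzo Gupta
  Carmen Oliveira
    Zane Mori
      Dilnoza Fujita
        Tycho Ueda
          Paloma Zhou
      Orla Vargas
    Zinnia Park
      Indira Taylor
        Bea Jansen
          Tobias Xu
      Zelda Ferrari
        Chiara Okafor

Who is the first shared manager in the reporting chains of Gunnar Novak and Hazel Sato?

Gunnar Novak's chain of managers is Nikhil Chen, Mira Reyes, Hamid Wang. Hazel Sato's chain of managers is Elena Leclerc, Gretchen Rossi, Hamid Wang. The first manager that appears in both chains is Hamid Wang.

Hamid Wang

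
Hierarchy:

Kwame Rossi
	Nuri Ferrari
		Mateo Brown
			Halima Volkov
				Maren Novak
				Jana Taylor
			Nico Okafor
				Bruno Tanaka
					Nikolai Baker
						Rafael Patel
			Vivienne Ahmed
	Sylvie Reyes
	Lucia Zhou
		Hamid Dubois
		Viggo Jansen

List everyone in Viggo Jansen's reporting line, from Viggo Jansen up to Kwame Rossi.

Viggo Jansen -> Lucia Zhou -> Kwame Rossi

Viggo Jansen reports to Lucia Zhou. Lucia Zhou reports to Kwame Rossi. Kwame Rossi is at the top.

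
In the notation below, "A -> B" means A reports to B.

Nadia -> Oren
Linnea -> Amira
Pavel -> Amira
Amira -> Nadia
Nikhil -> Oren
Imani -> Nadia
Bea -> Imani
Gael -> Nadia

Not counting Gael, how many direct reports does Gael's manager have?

2

Gael reports to Nadia. Nadia's other direct reports are Imani, Amira — 2 peers.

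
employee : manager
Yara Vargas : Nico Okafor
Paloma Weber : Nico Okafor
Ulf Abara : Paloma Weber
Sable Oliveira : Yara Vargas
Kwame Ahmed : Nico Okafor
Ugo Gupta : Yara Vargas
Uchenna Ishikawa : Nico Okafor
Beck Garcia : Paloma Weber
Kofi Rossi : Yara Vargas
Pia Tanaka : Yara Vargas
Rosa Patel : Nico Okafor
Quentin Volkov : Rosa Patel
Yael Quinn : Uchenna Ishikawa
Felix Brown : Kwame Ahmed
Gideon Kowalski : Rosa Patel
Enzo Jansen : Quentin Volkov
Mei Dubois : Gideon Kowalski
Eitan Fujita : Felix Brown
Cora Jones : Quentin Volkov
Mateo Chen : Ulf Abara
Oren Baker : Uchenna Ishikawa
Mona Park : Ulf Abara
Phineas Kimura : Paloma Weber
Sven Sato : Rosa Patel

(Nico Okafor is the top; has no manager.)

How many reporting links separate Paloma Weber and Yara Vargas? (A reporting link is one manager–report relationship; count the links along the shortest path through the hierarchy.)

Paloma Weber is 1 level below Nico Okafor, and Yara Vargas is 1 level below Nico Okafor (their lowest common manager). The shortest path runs up from Paloma Weber to Nico Okafor and back down to Yara Vargas: 1 + 1 = 2 links.

2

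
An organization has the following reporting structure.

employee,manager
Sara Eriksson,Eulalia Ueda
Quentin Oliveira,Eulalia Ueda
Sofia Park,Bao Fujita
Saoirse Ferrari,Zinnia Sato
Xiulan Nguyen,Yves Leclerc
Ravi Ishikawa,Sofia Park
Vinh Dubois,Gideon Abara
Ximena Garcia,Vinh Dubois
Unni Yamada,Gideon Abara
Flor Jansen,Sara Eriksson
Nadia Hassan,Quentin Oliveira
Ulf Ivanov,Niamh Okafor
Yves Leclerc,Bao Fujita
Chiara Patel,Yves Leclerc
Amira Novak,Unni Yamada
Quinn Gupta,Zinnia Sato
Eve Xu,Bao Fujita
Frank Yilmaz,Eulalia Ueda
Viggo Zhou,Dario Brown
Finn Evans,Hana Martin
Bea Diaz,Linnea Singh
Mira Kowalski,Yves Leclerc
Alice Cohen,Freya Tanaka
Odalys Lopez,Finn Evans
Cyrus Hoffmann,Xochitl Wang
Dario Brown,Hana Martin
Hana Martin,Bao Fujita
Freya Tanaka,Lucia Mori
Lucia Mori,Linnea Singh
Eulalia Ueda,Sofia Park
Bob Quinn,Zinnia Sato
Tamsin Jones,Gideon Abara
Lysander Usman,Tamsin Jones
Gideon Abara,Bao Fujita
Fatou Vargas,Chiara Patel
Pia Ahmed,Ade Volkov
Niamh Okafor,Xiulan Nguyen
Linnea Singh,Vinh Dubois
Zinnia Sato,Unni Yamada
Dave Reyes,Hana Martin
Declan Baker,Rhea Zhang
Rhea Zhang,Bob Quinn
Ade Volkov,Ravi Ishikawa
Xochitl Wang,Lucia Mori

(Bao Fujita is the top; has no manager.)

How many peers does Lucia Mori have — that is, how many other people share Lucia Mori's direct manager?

1

Lucia Mori reports to Linnea Singh. Linnea Singh's other direct reports are Bea Diaz — 1 peer.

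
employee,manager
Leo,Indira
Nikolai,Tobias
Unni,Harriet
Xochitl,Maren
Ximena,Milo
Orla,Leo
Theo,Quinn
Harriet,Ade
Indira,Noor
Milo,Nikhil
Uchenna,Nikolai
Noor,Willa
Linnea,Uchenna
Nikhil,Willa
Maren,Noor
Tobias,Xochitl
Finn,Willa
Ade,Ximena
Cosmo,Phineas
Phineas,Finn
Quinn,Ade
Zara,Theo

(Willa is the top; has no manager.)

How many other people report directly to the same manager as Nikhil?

Nikhil reports to Willa. Willa's other direct reports are Noor, Finn — 2 peers.

2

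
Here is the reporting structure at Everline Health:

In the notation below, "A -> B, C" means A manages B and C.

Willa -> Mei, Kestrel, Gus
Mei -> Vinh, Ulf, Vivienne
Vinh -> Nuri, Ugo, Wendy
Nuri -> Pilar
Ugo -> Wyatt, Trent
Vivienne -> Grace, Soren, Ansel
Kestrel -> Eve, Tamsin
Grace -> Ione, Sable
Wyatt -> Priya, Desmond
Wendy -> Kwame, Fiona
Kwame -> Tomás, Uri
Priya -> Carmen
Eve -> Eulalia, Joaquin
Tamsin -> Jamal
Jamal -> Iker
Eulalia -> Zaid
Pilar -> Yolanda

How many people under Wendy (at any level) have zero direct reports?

3

The people in Wendy's organization with no one reporting to them are Fiona, Uri, Tomás. That is 3.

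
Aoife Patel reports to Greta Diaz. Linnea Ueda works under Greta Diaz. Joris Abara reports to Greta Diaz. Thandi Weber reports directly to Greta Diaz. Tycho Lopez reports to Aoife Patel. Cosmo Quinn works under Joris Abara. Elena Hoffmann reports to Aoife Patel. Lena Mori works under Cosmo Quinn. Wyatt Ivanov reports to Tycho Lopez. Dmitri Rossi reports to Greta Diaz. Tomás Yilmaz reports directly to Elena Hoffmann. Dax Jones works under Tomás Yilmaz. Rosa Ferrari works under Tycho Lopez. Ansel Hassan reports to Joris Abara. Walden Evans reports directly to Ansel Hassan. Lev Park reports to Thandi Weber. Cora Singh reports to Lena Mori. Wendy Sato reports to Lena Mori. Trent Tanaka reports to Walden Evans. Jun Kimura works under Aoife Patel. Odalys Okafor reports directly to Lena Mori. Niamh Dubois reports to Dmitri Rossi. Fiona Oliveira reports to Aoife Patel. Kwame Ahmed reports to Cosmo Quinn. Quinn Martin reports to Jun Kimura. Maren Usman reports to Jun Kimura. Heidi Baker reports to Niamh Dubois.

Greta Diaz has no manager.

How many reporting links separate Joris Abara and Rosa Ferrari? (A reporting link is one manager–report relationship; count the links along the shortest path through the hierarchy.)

4

Joris Abara is 1 level below Greta Diaz, and Rosa Ferrari is 3 levels below Greta Diaz (their lowest common manager). The shortest path runs up from Joris Abara to Greta Diaz and back down to Rosa Ferrari: 1 + 3 = 4 links.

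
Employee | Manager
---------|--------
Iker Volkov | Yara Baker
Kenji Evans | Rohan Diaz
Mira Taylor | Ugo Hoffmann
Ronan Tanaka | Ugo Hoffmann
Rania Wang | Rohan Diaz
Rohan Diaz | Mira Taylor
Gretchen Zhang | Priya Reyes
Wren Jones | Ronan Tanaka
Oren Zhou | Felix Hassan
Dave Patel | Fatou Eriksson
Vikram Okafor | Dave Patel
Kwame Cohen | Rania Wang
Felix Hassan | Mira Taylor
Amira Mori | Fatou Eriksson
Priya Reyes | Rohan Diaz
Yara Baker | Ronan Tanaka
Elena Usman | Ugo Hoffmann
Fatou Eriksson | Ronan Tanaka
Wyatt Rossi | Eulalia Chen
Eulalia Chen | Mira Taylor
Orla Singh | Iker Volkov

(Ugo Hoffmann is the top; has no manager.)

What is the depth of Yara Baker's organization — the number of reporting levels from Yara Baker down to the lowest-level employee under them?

The longest chain under Yara Baker runs Yara Baker → Iker Volkov → Orla Singh, which is 2 levels below Yara Baker.

2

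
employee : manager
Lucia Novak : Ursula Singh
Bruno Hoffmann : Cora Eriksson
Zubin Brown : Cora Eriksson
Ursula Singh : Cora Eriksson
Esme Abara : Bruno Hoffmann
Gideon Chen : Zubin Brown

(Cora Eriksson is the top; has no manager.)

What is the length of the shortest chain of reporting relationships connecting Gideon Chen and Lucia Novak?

4

Gideon Chen is 2 levels below Cora Eriksson, and Lucia Novak is 2 levels below Cora Eriksson (their lowest common manager). The shortest path runs up from Gideon Chen to Cora Eriksson and back down to Lucia Novak: 2 + 2 = 4 links.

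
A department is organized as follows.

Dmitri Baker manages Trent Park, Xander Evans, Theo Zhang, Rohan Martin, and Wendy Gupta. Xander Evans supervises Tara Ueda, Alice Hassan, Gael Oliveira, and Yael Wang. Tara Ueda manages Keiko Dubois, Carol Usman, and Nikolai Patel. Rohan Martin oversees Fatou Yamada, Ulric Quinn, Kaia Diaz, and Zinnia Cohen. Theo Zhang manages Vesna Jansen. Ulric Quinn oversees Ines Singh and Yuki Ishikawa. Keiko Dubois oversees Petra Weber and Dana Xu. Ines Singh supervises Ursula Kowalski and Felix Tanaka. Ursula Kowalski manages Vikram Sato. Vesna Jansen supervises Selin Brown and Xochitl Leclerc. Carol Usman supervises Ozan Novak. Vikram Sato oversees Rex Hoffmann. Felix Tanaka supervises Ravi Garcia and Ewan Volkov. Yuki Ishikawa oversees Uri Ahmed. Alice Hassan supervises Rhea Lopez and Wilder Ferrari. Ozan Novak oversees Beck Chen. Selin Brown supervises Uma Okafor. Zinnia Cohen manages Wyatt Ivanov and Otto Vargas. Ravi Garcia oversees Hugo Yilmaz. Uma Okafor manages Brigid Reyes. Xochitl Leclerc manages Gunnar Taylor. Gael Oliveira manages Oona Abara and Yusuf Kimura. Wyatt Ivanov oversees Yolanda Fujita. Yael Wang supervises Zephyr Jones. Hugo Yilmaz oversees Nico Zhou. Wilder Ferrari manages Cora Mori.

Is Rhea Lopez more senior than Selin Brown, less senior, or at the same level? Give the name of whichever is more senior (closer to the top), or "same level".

same level

Both Rhea Lopez and Selin Brown are 3 levels below Dmitri Baker.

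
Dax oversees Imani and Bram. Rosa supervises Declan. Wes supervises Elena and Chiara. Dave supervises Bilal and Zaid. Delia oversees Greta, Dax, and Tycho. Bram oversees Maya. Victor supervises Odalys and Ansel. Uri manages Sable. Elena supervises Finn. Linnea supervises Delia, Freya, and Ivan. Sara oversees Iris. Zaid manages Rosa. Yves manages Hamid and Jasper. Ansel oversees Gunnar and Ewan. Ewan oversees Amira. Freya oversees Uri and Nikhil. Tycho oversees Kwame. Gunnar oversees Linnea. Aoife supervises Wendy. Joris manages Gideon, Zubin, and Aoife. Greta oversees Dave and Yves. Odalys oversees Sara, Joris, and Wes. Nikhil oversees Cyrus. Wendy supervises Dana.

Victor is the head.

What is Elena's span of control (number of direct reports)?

1

Elena directly manages Finn. That is 1 direct report.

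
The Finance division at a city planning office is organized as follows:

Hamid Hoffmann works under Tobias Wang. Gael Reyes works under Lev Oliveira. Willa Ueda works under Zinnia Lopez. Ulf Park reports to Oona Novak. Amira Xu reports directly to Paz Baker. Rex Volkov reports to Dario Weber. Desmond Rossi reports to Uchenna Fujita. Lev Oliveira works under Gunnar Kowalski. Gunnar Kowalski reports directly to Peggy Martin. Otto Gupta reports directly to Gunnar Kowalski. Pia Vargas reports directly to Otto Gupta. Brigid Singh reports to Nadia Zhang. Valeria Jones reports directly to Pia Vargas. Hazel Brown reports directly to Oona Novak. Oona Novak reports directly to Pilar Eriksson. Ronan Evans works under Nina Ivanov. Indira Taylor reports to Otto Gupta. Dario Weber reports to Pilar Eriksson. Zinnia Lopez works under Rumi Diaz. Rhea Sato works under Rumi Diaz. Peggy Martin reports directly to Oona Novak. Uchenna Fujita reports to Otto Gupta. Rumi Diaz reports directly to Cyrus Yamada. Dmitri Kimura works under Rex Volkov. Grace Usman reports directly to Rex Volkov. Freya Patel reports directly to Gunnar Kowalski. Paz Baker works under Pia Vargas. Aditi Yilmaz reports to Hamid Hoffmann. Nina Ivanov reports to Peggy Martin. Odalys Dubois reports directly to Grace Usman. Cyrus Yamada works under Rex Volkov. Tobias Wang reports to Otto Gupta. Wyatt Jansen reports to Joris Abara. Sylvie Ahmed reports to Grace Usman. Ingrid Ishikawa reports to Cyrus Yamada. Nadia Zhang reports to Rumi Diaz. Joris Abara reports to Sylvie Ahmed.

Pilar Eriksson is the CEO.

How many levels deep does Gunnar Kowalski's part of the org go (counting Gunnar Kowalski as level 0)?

The longest chain under Gunnar Kowalski runs Gunnar Kowalski → Otto Gupta → Tobias Wang → Hamid Hoffmann → Aditi Yilmaz, which is 4 levels below Gunnar Kowalski.

4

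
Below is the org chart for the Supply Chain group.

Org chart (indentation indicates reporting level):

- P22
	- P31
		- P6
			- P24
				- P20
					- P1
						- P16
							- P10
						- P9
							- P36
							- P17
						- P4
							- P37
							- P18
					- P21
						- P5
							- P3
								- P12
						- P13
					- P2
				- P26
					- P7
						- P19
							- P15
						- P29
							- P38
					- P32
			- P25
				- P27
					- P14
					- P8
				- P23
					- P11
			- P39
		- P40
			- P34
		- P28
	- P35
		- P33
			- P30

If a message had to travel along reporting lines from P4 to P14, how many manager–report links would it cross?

P4 is 4 levels below P6, and P14 is 3 levels below P6 (their lowest common manager). The shortest path runs up from P4 to P6 and back down to P14: 4 + 3 = 7 links.

7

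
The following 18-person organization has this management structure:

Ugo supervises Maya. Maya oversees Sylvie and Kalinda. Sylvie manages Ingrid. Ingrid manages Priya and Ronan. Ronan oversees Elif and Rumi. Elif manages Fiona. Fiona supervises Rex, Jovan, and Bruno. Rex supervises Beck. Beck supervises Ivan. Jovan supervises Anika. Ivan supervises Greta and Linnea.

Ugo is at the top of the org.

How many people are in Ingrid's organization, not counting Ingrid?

Ingrid directly manages Priya, Ronan. Priya has no reports. Under Ronan: Rumi, Elif, Fiona, Bruno, Jovan, Anika, Rex, Beck, Ivan, Linnea, Greta (11). So Ingrid's organization is 2 direct reports plus everyone under them: 1 + 12 = 13.

13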